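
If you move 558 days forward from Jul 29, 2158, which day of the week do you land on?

Jul 29, 2158 is a Saturday.
558 mod 7 = 5, so 558 days after a Saturday is Saturday + 5 = Thursday.

Thursday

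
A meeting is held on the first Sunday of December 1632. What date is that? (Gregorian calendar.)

December 1, 1632 is a Wednesday.
The first Sunday is therefore December 5 (4 days later).

December 5, 1632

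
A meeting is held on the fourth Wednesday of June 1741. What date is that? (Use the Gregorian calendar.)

June 28, 1741

June 1, 1741 is a Thursday.
The first Wednesday is therefore June 7 (6 days later).
The fourth Wednesday is 7 + 3×7 = June 28.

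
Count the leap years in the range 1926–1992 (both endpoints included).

Multiples of 4 in [1926,1992]: 17.
Of those, multiples of 100: 0 (not leap unless ÷400).
Multiples of 400: 0.
Leap years = 17 − 0 + 0 = 17.

17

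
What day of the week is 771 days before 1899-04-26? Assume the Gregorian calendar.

First find the weekday of Apr 26, 1899. Doomsday rule: the anchor day for the 1800s is Friday. For year 99: 99÷12 = 8 r 3, and 3÷4 = 0, so 8+3+0 = 11.
Friday + 11 ≡ Tuesday — that's 1899's doomsday.
In April the doomsday date is Apr 4.
Apr 26 is 22 days after Apr 4; 22 mod 7 = 1, so Tuesday + 1 = Wednesday.
771 mod 7 = 1, so 771 days before a Wednesday is Wednesday − 1 = Tuesday.

Tuesday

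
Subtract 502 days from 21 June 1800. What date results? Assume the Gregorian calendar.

−365 (one year) → Jun 21, 1799 (137 left).
−21 → May 31, 1799 (end of May, 31 days; 116 left).
−31 → Apr 30, 1799 (end of Apr, 30 days; 85 left).
−30 → Mar 31, 1799 (end of Mar, 31 days; 55 left).
−31 → Feb 28, 1799 (end of Feb, 28 days; 24 left).
−24 → Feb 4, 1799.

February 4, 1799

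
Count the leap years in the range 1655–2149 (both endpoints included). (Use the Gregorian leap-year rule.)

120

Multiples of 4 in [1655,2149]: 124.
Of those, multiples of 100: 5 (not leap unless ÷400).
Multiples of 400: 1.
Leap years = 124 − 5 + 1 = 120.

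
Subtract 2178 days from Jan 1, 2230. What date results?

−365 (one year) → Jan 1, 2229 (1813 left).
−366 (one year; includes Feb 29, 2228) → Jan 1, 2228 (1447 left).
−365 (one year) → Jan 1, 2227 (1082 left).
−365 (one year) → Jan 1, 2226 (717 left).
−365 (one year) → Jan 1, 2225 (352 left).
−1 → Dec 31, 2224 (end of Dec, 31 days; 351 left).
−31 → Nov 30, 2224 (end of Nov, 30 days; 320 left).
−30 → Oct 31, 2224 (end of Oct, 31 days; 290 left).
−31 → Sep 30, 2224 (end of Sep, 30 days; 259 left).
−30 → Aug 31, 2224 (end of Aug, 31 days; 229 left).
−31 → Jul 31, 2224 (end of Jul, 31 days; 198 left).
−31 → Jun 30, 2224 (end of Jun, 30 days; 167 left).
−30 → May 31, 2224 (end of May, 31 days; 137 left).
−31 → Apr 30, 2224 (end of Apr, 30 days; 106 left).
−30 → Mar 31, 2224 (end of Mar, 31 days; 76 left).
−31 → Feb 29, 2224 (end of Feb, 29 days; 45 left).
−29 → Jan 31, 2224 (end of Jan, 31 days; 16 left).
−16 → Jan 15, 2224.

January 15, 2224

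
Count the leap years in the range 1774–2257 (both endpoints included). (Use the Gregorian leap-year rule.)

Multiples of 4 in [1774,2257]: 121.
Of those, multiples of 100: 5 (not leap unless ÷400).
Multiples of 400: 1.
Leap years = 121 − 5 + 1 = 117.

117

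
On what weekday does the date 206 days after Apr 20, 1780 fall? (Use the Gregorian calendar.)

First find the weekday of Apr 20, 1780. Doomsday rule: the anchor day for the 1700s is Sunday. For year 80: 80÷12 = 6 r 8, and 8÷4 = 2, so 6+8+2 = 16.
Sunday + 16 ≡ Tuesday — that's 1780's doomsday.
In April the doomsday date is Apr 4.
Apr 20 is 16 days after Apr 4; 16 mod 7 = 2, so Tuesday + 2 = Thursday.
206 mod 7 = 3, so 206 days after a Thursday is Thursday + 3 = Sunday.

Sunday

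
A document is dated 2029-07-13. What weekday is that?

Friday

Doomsday rule: the anchor day for the 2000s is Tuesday. For year 29: 29÷12 = 2 r 5, and 5÷4 = 1, so 2+5+1 = 8.
Tuesday + 8 ≡ Wednesday — that's 2029's doomsday.
In July the doomsday date is Jul 11.
Jul 13 is 2 days after Jul 11; 2 mod 7 = 2, so Wednesday + 2 = Friday.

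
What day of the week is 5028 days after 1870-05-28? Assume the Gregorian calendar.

First find the weekday of May 28, 1870. Doomsday rule: the anchor day for the 1800s is Friday. For year 70: 70÷12 = 5 r 10, and 10÷4 = 2, so 5+10+2 = 17.
Friday + 17 ≡ Monday — that's 1870's doomsday.
In May the doomsday date is May 9.
May 28 is 19 days after May 9; 19 mod 7 = 5, so Monday + 5 = Saturday.
5028 mod 7 = 2, so 5028 days after a Saturday is Saturday + 2 = Monday.

Monday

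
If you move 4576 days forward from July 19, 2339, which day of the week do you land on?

First find the weekday of Jul 19, 2339. Doomsday rule: the anchor day for the 2300s is Wednesday. For year 39: 39÷12 = 3 r 3, and 3÷4 = 0, so 3+3+0 = 6.
Wednesday + 6 ≡ Tuesday — that's 2339's doomsday.
In July the doomsday date is Jul 11.
Jul 19 is 8 days after Jul 11; 8 mod 7 = 1, so Tuesday + 1 = Wednesday.
4576 mod 7 = 5, so 4576 days after a Wednesday is Wednesday + 5 = Monday.

Monday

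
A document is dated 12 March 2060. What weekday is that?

Friday

Doomsday rule: the anchor day for the 2000s is Tuesday. For year 60: 60÷12 = 5 r 0, and 0÷4 = 0, so 5+0+0 = 5.
Tuesday + 5 ≡ Sunday — that's 2060's doomsday.
In March the doomsday date is Mar 14.
Mar 12 is 2 days before Mar 14; 2 mod 7 = 2, so Sunday − 2 = Friday.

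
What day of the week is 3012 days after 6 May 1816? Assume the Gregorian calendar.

Wednesday

First find the weekday of May 6, 1816. Doomsday rule: the anchor day for the 1800s is Friday. For year 16: 16÷12 = 1 r 4, and 4÷4 = 1, so 1+4+1 = 6.
Friday + 6 ≡ Thursday — that's 1816's doomsday.
In May the doomsday date is May 9.
May 6 is 3 days before May 9; 3 mod 7 = 3, so Thursday − 3 = Monday.
3012 mod 7 = 2, so 3012 days after a Monday is Monday + 2 = Wednesday.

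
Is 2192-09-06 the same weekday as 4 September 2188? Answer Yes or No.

From Sep 4, 2188 to Sep 6, 2192 is 1463 days.
1463 mod 7 = 0, so they are the same weekday.
(Sep 4, 2188 is a Thursday; Sep 6, 2192 is a Thursday.)

Yes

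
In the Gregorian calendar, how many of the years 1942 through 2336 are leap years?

96

Multiples of 4 in [1942,2336]: 99.
Of those, multiples of 100: 4 (not leap unless ÷400).
Multiples of 400: 1.
Leap years = 99 − 4 + 1 = 96.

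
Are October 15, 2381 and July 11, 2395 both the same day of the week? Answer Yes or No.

No

From Oct 15, 2381 to Jul 11, 2395 is 5017 days.
5017 mod 7 = 5, so they are different weekdays.
(Oct 15, 2381 is a Thursday; Jul 11, 2395 is a Tuesday.)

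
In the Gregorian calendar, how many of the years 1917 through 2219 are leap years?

Multiples of 4 in [1917,2219]: 75.
Of those, multiples of 100: 3 (not leap unless ÷400).
Multiples of 400: 1.
Leap years = 75 − 3 + 1 = 73.

73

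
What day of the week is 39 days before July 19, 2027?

First find the weekday of Jul 19, 2027. Doomsday rule: the anchor day for the 2000s is Tuesday. For year 27: 27÷12 = 2 r 3, and 3÷4 = 0, so 2+3+0 = 5.
Tuesday + 5 ≡ Sunday — that's 2027's doomsday.
In July the doomsday date is Jul 11.
Jul 19 is 8 days after Jul 11; 8 mod 7 = 1, so Sunday + 1 = Monday.
39 mod 7 = 4, so 39 days before a Monday is Monday − 4 = Thursday.

Thursday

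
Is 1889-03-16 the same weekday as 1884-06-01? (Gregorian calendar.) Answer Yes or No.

No

From Jun 1, 1884 to Mar 16, 1889 is 1749 days.
1749 mod 7 = 6, so they are different weekdays.
(Jun 1, 1884 is a Sunday; Mar 16, 1889 is a Saturday.)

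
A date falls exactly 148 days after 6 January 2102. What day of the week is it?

Saturday

First find the weekday of Jan 6, 2102. Doomsday rule: the anchor day for the 2100s is Sunday. For year 02: 2÷12 = 0 r 2, and 2÷4 = 0, so 0+2+0 = 2.
Sunday + 2 ≡ Tuesday — that's 2102's doomsday.
In January the doomsday date is Jan 3 (2102 is not a leap year).
Jan 6 is 3 days after Jan 3; 3 mod 7 = 3, so Tuesday + 3 = Friday.
148 mod 7 = 1, so 148 days after a Friday is Friday + 1 = Saturday.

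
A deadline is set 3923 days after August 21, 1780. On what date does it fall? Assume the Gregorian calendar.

May 19, 1791

+365 (one year) → Aug 21, 1781 (3558 left).
+365 (one year) → Aug 21, 1782 (3193 left).
+365 (one year) → Aug 21, 1783 (2828 left).
+366 (one year; includes Feb 29, 1784) → Aug 21, 1784 (2462 left).
+365 (one year) → Aug 21, 1785 (2097 left).
+365 (one year) → Aug 21, 1786 (1732 left).
+365 (one year) → Aug 21, 1787 (1367 left).
+366 (one year; includes Feb 29, 1788) → Aug 21, 1788 (1001 left).
+365 (one year) → Aug 21, 1789 (636 left).
+365 (one year) → Aug 21, 1790 (271 left).
Aug has 31 days: +11 → Sep 1, 1790 (260 left).
Sep has 30 days: +30 → Oct 1, 1790 (230 left).
Oct has 31 days: +31 → Nov 1, 1790 (199 left).
Nov has 30 days: +30 → Dec 1, 1790 (169 left).
Dec has 31 days: +31 → Jan 1, 1791 (138 left).
Jan has 31 days: +31 → Feb 1, 1791 (107 left).
Feb has 28 days: +28 → Mar 1, 1791 (79 left).
Mar has 31 days: +31 → Apr 1, 1791 (48 left).
Apr has 30 days: +30 → May 1, 1791 (18 left).
+18 → May 19, 1791.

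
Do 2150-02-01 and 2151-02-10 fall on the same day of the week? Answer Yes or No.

No

From Feb 1, 2150 to Feb 10, 2151 is 374 days.
374 mod 7 = 3, so they are different weekdays.
(Feb 1, 2150 is a Sunday; Feb 10, 2151 is a Wednesday.)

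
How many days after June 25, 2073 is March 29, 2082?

3199

Jun 25, 2073 → Jun 25, 2074: 365 days.
Jun 25, 2074 → Jun 25, 2075: 365 days.
Jun 25, 2075 → Jun 25, 2076: 366 days (Feb 29, 2076 is in that span).
Jun 25, 2076 → Jun 25, 2077: 365 days.
Jun 25, 2077 → Jun 25, 2078: 365 days.
Jun 25, 2078 → Jun 25, 2079: 365 days.
Jun 25, 2079 → Jun 25, 2080: 366 days (Feb 29, 2080 is in that span).
Jun 25, 2080 → Jun 25, 2081: 365 days.
Jun 25, 2081 → Jul 25, 2081: 30 days (June has 30).
Jul 25, 2081 → Aug 25, 2081: 31 days (July has 31).
Aug 25, 2081 → Sep 25, 2081: 31 days (August has 31).
Sep 25, 2081 → Oct 25, 2081: 30 days (September has 30).
Oct 25, 2081 → Nov 25, 2081: 31 days (October has 31).
Nov 25, 2081 → Dec 25, 2081: 30 days (November has 30).
Dec 25, 2081 → Jan 25, 2082: 31 days (December has 31).
Jan 25, 2082 → Feb 25, 2082: 31 days (January has 31).
Feb 25, 2082 → Mar 25, 2082: 28 days (February has 28).
Mar 25, 2082 → Mar 29, 2082: 4 days.
Total: 3199 days.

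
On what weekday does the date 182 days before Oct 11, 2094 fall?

Monday

Oct 11, 2094 is a Monday.
182 mod 7 = 0, so 182 days before a Monday is Monday − 0 = Monday.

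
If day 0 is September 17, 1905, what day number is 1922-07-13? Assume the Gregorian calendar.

6143

Sep 17, 1905 → Sep 17, 1906: 365 days.
Sep 17, 1906 → Sep 17, 1907: 365 days.
Sep 17, 1907 → Sep 17, 1908: 366 days (Feb 29, 1908 is in that span).
Sep 17, 1908 → Sep 17, 1909: 365 days.
Sep 17, 1909 → Sep 17, 1910: 365 days.
Sep 17, 1910 → Sep 17, 1911: 365 days.
Sep 17, 1911 → Sep 17, 1912: 366 days (Feb 29, 1912 is in that span).
Sep 17, 1912 → Sep 17, 1913: 365 days.
Sep 17, 1913 → Sep 17, 1914: 365 days.
Sep 17, 1914 → Sep 17, 1915: 365 days.
Sep 17, 1915 → Sep 17, 1916: 366 days (Feb 29, 1916 is in that span).
Sep 17, 1916 → Sep 17, 1917: 365 days.
Sep 17, 1917 → Sep 17, 1918: 365 days.
Sep 17, 1918 → Sep 17, 1919: 365 days.
Sep 17, 1919 → Sep 17, 1920: 366 days (Feb 29, 1920 is in that span).
Sep 17, 1920 → Sep 17, 1921: 365 days.
Sep 17, 1921 → Oct 17, 1921: 30 days (September has 30).
Oct 17, 1921 → Nov 17, 1921: 31 days (October has 31).
Nov 17, 1921 → Dec 17, 1921: 30 days (November has 30).
Dec 17, 1921 → Jan 17, 1922: 31 days (December has 31).
Jan 17, 1922 → Feb 17, 1922: 31 days (January has 31).
Feb 17, 1922 → Mar 17, 1922: 28 days (February has 28).
Mar 17, 1922 → Apr 17, 1922: 31 days (March has 31).
Apr 17, 1922 → May 17, 1922: 30 days (April has 30).
May 17, 1922 → Jun 17, 1922: 31 days (May has 31).
Jun 17, 1922 → Jul 13, 1922: 26 days.
Total: 6143 days.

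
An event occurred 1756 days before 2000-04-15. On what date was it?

June 25, 1995

−366 (one year; includes Feb 29, 2000) → Apr 15, 1999 (1390 left).
−365 (one year) → Apr 15, 1998 (1025 left).
−365 (one year) → Apr 15, 1997 (660 left).
−365 (one year) → Apr 15, 1996 (295 left).
−15 → Mar 31, 1996 (end of Mar, 31 days; 280 left).
−31 → Feb 29, 1996 (end of Feb, 29 days; 249 left).
−29 → Jan 31, 1996 (end of Jan, 31 days; 220 left).
−31 → Dec 31, 1995 (end of Dec, 31 days; 189 left).
−31 → Nov 30, 1995 (end of Nov, 30 days; 158 left).
−30 → Oct 31, 1995 (end of Oct, 31 days; 128 left).
−31 → Sep 30, 1995 (end of Sep, 30 days; 97 left).
−30 → Aug 31, 1995 (end of Aug, 31 days; 67 left).
−31 → Jul 31, 1995 (end of Jul, 31 days; 36 left).
−31 → Jun 30, 1995 (end of Jun, 30 days; 5 left).
−5 → Jun 25, 1995.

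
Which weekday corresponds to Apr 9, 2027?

Doomsday rule: the anchor day for the 2000s is Tuesday. For year 27: 27÷12 = 2 r 3, and 3÷4 = 0, so 2+3+0 = 5.
Tuesday + 5 ≡ Sunday — that's 2027's doomsday.
In April the doomsday date is Apr 4.
Apr 9 is 5 days after Apr 4; 5 mod 7 = 5, so Sunday + 5 = Friday.

Friday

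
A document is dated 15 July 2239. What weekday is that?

Doomsday rule: the anchor day for the 2200s is Friday. For year 39: 39÷12 = 3 r 3, and 3÷4 = 0, so 3+3+0 = 6.
Friday + 6 ≡ Thursday — that's 2239's doomsday.
In July the doomsday date is Jul 11.
Jul 15 is 4 days after Jul 11; 4 mod 7 = 4, so Thursday + 4 = Monday.

Monday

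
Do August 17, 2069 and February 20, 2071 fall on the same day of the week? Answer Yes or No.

No

From Aug 17, 2069 to Feb 20, 2071 is 552 days.
552 mod 7 = 6, so they are different weekdays.
(Aug 17, 2069 is a Saturday; Feb 20, 2071 is a Friday.)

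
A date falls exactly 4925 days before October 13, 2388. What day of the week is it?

Sunday

First find the weekday of Oct 13, 2388. Doomsday rule: the anchor day for the 2300s is Wednesday. For year 88: 88÷12 = 7 r 4, and 4÷4 = 1, so 7+4+1 = 12.
Wednesday + 12 ≡ Monday — that's 2388's doomsday.
In October the doomsday date is Oct 10.
Oct 13 is 3 days after Oct 10; 3 mod 7 = 3, so Monday + 3 = Thursday.
4925 mod 7 = 4, so 4925 days before a Thursday is Thursday − 4 = Sunday.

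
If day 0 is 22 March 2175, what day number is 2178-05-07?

1142

Mar 22, 2175 → Mar 22, 2176: 366 days (Feb 29, 2176 is in that span).
Mar 22, 2176 → Mar 22, 2177: 365 days.
Mar 22, 2177 → Mar 22, 2178: 365 days.
Mar 22, 2178 → Apr 22, 2178: 31 days (March has 31).
Apr 22, 2178 → May 7, 2178: 15 days.
Total: 1142 days.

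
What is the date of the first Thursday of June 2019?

June 1, 2019 is a Saturday.
The first Thursday is therefore June 6 (5 days later).

June 6, 2019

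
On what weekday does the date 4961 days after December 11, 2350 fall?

Saturday

Dec 11, 2350 is a Monday.
4961 mod 7 = 5, so 4961 days after a Monday is Monday + 5 = Saturday.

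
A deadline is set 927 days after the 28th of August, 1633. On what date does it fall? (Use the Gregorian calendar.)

+365 (one year) → Aug 28, 1634 (562 left).
+365 (one year) → Aug 28, 1635 (197 left).
Aug has 31 days: +4 → Sep 1, 1635 (193 left).
Sep has 30 days: +30 → Oct 1, 1635 (163 left).
Oct has 31 days: +31 → Nov 1, 1635 (132 left).
Nov has 30 days: +30 → Dec 1, 1635 (102 left).
Dec has 31 days: +31 → Jan 1, 1636 (71 left).
Jan has 31 days: +31 → Feb 1, 1636 (40 left).
Feb has 29 days: +29 → Mar 1, 1636 (11 left).
+11 → Mar 12, 1636.

March 12, 1636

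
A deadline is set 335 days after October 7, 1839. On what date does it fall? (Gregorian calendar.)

September 6, 1840

Oct has 31 days: +25 → Nov 1, 1839 (310 left).
Nov has 30 days: +30 → Dec 1, 1839 (280 left).
Dec has 31 days: +31 → Jan 1, 1840 (249 left).
Jan has 31 days: +31 → Feb 1, 1840 (218 left).
Feb has 29 days: +29 → Mar 1, 1840 (189 left).
Mar has 31 days: +31 → Apr 1, 1840 (158 left).
Apr has 30 days: +30 → May 1, 1840 (128 left).
May has 31 days: +31 → Jun 1, 1840 (97 left).
Jun has 30 days: +30 → Jul 1, 1840 (67 left).
Jul has 31 days: +31 → Aug 1, 1840 (36 left).
Aug has 31 days: +31 → Sep 1, 1840 (5 left).
+5 → Sep 6, 1840.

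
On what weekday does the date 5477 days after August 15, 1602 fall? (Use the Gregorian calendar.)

Sunday

Aug 15, 1602 is a Thursday.
5477 mod 7 = 3, so 5477 days after a Thursday is Thursday + 3 = Sunday.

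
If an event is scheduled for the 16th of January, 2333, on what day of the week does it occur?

Doomsday rule: the anchor day for the 2300s is Wednesday. For year 33: 33÷12 = 2 r 9, and 9÷4 = 2, so 2+9+2 = 13.
Wednesday + 13 ≡ Tuesday — that's 2333's doomsday.
In January the doomsday date is Jan 3 (2333 is not a leap year).
Jan 16 is 13 days after Jan 3; 13 mod 7 = 6, so Tuesday + 6 = Monday.

Monday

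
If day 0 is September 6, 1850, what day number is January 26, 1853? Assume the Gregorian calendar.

Sep 6, 1850 → Sep 6, 1851: 365 days.
Sep 6, 1851 → Sep 6, 1852: 366 days (Feb 29, 1852 is in that span).
Sep 6, 1852 → Oct 6, 1852: 30 days (September has 30).
Oct 6, 1852 → Nov 6, 1852: 31 days (October has 31).
Nov 6, 1852 → Dec 6, 1852: 30 days (November has 30).
Dec 6, 1852 → Jan 6, 1853: 31 days (December has 31).
Jan 6, 1853 → Jan 26, 1853: 20 days.
Total: 873 days.

873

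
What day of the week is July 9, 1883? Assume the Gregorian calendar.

Monday

Doomsday rule: the anchor day for the 1800s is Friday. For year 83: 83÷12 = 6 r 11, and 11÷4 = 2, so 6+11+2 = 19.
Friday + 19 ≡ Wednesday — that's 1883's doomsday.
In July the doomsday date is Jul 11.
Jul 9 is 2 days before Jul 11; 2 mod 7 = 2, so Wednesday − 2 = Monday.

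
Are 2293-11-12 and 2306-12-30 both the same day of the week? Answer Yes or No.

Yes

From Nov 12, 2293 to Dec 30, 2306 is 4795 days.
4795 mod 7 = 0, so they are the same weekday.
(Nov 12, 2293 is a Sunday; Dec 30, 2306 is a Sunday.)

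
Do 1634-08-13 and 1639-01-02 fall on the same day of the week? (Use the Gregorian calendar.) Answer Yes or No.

Yes

From Aug 13, 1634 to Jan 2, 1639 is 1603 days.
1603 mod 7 = 0, so they are the same weekday.
(Aug 13, 1634 is a Sunday; Jan 2, 1639 is a Sunday.)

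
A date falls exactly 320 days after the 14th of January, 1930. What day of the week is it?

First find the weekday of Jan 14, 1930. Doomsday rule: the anchor day for the 1900s is Wednesday. For year 30: 30÷12 = 2 r 6, and 6÷4 = 1, so 2+6+1 = 9.
Wednesday + 9 ≡ Friday — that's 1930's doomsday.
In January the doomsday date is Jan 3 (1930 is not a leap year).
Jan 14 is 11 days after Jan 3; 11 mod 7 = 4, so Friday + 4 = Tuesday.
320 mod 7 = 5, so 320 days after a Tuesday is Tuesday + 5 = Sunday.

Sunday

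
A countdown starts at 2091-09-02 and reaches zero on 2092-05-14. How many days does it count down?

Sep 2, 2091 → Oct 2, 2091: 30 days (September has 30).
Oct 2, 2091 → Nov 2, 2091: 31 days (October has 31).
Nov 2, 2091 → Dec 2, 2091: 30 days (November has 30).
Dec 2, 2091 → Jan 2, 2092: 31 days (December has 31).
Jan 2, 2092 → Feb 2, 2092: 31 days (January has 31).
Feb 2, 2092 → Mar 2, 2092: 29 days (February has 29).
Mar 2, 2092 → Apr 2, 2092: 31 days (March has 31).
Apr 2, 2092 → May 2, 2092: 30 days (April has 30).
May 2, 2092 → May 14, 2092: 12 days.
Total: 255 days.

255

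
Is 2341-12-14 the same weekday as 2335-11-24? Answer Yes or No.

From Nov 24, 2335 to Dec 14, 2341 is 2212 days.
2212 mod 7 = 0, so they are the same weekday.
(Nov 24, 2335 is a Sunday; Dec 14, 2341 is a Sunday.)

Yes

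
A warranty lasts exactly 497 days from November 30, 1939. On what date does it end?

+366 (one year; includes Feb 29, 1940) → Nov 30, 1940 (131 left).
Nov has 30 days: +1 → Dec 1, 1940 (130 left).
Dec has 31 days: +31 → Jan 1, 1941 (99 left).
Jan has 31 days: +31 → Feb 1, 1941 (68 left).
Feb has 28 days: +28 → Mar 1, 1941 (40 left).
Mar has 31 days: +31 → Apr 1, 1941 (9 left).
+9 → Apr 10, 1941.

April 10, 1941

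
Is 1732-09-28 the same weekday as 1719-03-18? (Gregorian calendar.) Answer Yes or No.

From Mar 18, 1719 to Sep 28, 1732 is 4943 days.
4943 mod 7 = 1, so they are different weekdays.
(Mar 18, 1719 is a Saturday; Sep 28, 1732 is a Sunday.)

No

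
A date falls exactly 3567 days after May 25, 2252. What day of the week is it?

First find the weekday of May 25, 2252. Doomsday rule: the anchor day for the 2200s is Friday. For year 52: 52÷12 = 4 r 4, and 4÷4 = 1, so 4+4+1 = 9.
Friday + 9 ≡ Sunday — that's 2252's doomsday.
In May the doomsday date is May 9.
May 25 is 16 days after May 9; 16 mod 7 = 2, so Sunday + 2 = Tuesday.
3567 mod 7 = 4, so 3567 days after a Tuesday is Tuesday + 4 = Saturday.

Saturday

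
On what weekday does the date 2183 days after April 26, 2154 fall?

Thursday

Apr 26, 2154 is a Friday.
2183 mod 7 = 6, so 2183 days after a Friday is Friday + 6 = Thursday.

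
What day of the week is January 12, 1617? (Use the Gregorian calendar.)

Doomsday rule: the anchor day for the 1600s is Tuesday. For year 17: 17÷12 = 1 r 5, and 5÷4 = 1, so 1+5+1 = 7.
Tuesday + 7 ≡ Tuesday — that's 1617's doomsday.
In January the doomsday date is Jan 3 (1617 is not a leap year).
Jan 12 is 9 days after Jan 3; 9 mod 7 = 2, so Tuesday + 2 = Thursday.

Thursday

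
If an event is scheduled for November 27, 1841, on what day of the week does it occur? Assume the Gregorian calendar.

Saturday

Doomsday rule: the anchor day for the 1800s is Friday. For year 41: 41÷12 = 3 r 5, and 5÷4 = 1, so 3+5+1 = 9.
Friday + 9 ≡ Sunday — that's 1841's doomsday.
In November the doomsday date is Nov 7.
Nov 27 is 20 days after Nov 7; 20 mod 7 = 6, so Sunday + 6 = Saturday.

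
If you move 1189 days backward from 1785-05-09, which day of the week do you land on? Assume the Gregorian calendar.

May 9, 1785 is a Monday.
1189 mod 7 = 6, so 1189 days before a Monday is Monday − 6 = Tuesday.

Tuesday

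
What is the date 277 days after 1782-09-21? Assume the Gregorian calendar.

Sep has 30 days: +10 → Oct 1, 1782 (267 left).
Oct has 31 days: +31 → Nov 1, 1782 (236 left).
Nov has 30 days: +30 → Dec 1, 1782 (206 left).
Dec has 31 days: +31 → Jan 1, 1783 (175 left).
Jan has 31 days: +31 → Feb 1, 1783 (144 left).
Feb has 28 days: +28 → Mar 1, 1783 (116 left).
Mar has 31 days: +31 → Apr 1, 1783 (85 left).
Apr has 30 days: +30 → May 1, 1783 (55 left).
May has 31 days: +31 → Jun 1, 1783 (24 left).
+24 → Jun 25, 1783.

June 25, 1783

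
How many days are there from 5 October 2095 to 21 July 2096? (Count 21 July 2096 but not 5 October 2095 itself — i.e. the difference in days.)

290

Oct 5, 2095 → Nov 5, 2095: 31 days (October has 31).
Nov 5, 2095 → Dec 5, 2095: 30 days (November has 30).
Dec 5, 2095 → Jan 5, 2096: 31 days (December has 31).
Jan 5, 2096 → Feb 5, 2096: 31 days (January has 31).
Feb 5, 2096 → Mar 5, 2096: 29 days (February has 29).
Mar 5, 2096 → Apr 5, 2096: 31 days (March has 31).
Apr 5, 2096 → May 5, 2096: 30 days (April has 30).
May 5, 2096 → Jun 5, 2096: 31 days (May has 31).
Jun 5, 2096 → Jul 5, 2096: 30 days (June has 30).
Jul 5, 2096 → Jul 21, 2096: 16 days.
Total: 290 days.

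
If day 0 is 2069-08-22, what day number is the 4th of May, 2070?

Aug 22, 2069 → Sep 22, 2069: 31 days (August has 31).
Sep 22, 2069 → Oct 22, 2069: 30 days (September has 30).
Oct 22, 2069 → Nov 22, 2069: 31 days (October has 31).
Nov 22, 2069 → Dec 22, 2069: 30 days (November has 30).
Dec 22, 2069 → Jan 22, 2070: 31 days (December has 31).
Jan 22, 2070 → Feb 22, 2070: 31 days (January has 31).
Feb 22, 2070 → Mar 22, 2070: 28 days (February has 28).
Mar 22, 2070 → Apr 22, 2070: 31 days (March has 31).
Apr 22, 2070 → May 4, 2070: 12 days.
Total: 255 days.

255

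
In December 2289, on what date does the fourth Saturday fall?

December 1, 2289 is a Sunday.
The first Saturday is therefore December 7 (6 days later).
The fourth Saturday is 7 + 3×7 = December 28.

December 28, 2289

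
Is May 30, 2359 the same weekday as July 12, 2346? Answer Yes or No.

No

From Jul 12, 2346 to May 30, 2359 is 4705 days.
4705 mod 7 = 1, so they are different weekdays.
(Jul 12, 2346 is a Friday; May 30, 2359 is a Saturday.)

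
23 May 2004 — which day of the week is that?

January 1, 2004 is a Thursday.
Jan 1, 2004 → Feb 1, 2004: 31 days (January has 31).
Feb 1, 2004 → Mar 1, 2004: 29 days (February has 29).
Mar 1, 2004 → Apr 1, 2004: 31 days (March has 31).
Apr 1, 2004 → May 1, 2004: 30 days (April has 30).
May 1, 2004 → May 23, 2004: 22 days.
Total: 143 days.
143 mod 7 = 3, so Thursday + 3 = Sunday.

Sunday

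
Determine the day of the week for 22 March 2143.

Friday

Doomsday rule: the anchor day for the 2100s is Sunday. For year 43: 43÷12 = 3 r 7, and 7÷4 = 1, so 3+7+1 = 11.
Sunday + 11 ≡ Thursday — that's 2143's doomsday.
In March the doomsday date is Mar 14.
Mar 22 is 8 days after Mar 14; 8 mod 7 = 1, so Thursday + 1 = Friday.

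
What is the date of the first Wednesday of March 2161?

March 1, 2161 is a Sunday.
The first Wednesday is therefore March 4 (3 days later).

March 4, 2161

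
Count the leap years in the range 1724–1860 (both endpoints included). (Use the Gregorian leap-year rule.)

Multiples of 4 in [1724,1860]: 35.
Of those, multiples of 100: 1 (not leap unless ÷400).
Multiples of 400: 0.
Leap years = 35 − 1 + 0 = 34.

34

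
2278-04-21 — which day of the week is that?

Sunday

Doomsday rule: the anchor day for the 2200s is Friday. For year 78: 78÷12 = 6 r 6, and 6÷4 = 1, so 6+6+1 = 13.
Friday + 13 ≡ Thursday — that's 2278's doomsday.
In April the doomsday date is Apr 4.
Apr 21 is 17 days after Apr 4; 17 mod 7 = 3, so Thursday + 3 = Sunday.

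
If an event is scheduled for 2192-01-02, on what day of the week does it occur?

Monday

Doomsday rule: the anchor day for the 2100s is Sunday. For year 92: 92÷12 = 7 r 8, and 8÷4 = 2, so 7+8+2 = 17.
Sunday + 17 ≡ Wednesday — that's 2192's doomsday.
In January the doomsday date is Jan 4 (2192 is a leap year (divisible by 4)).
Jan 2 is 2 days before Jan 4; 2 mod 7 = 2, so Wednesday − 2 = Monday.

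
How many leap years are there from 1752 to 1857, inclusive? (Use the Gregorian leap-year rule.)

Multiples of 4 in [1752,1857]: 27.
Of those, multiples of 100: 1 (not leap unless ÷400).
Multiples of 400: 0.
Leap years = 27 − 1 + 0 = 26.

26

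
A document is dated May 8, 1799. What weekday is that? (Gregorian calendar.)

Doomsday rule: the anchor day for the 1700s is Sunday. For year 99: 99÷12 = 8 r 3, and 3÷4 = 0, so 8+3+0 = 11.
Sunday + 11 ≡ Thursday — that's 1799's doomsday.
In May the doomsday date is May 9.
May 8 is 1 day before May 9; 1 mod 7 = 1, so Thursday − 1 = Wednesday.

Wednesday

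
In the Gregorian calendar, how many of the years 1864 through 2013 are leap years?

37

Multiples of 4 in [1864,2013]: 38.
Of those, multiples of 100: 2 (not leap unless ÷400).
Multiples of 400: 1.
Leap years = 38 − 2 + 1 = 37.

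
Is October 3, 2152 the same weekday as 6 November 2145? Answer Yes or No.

No

From Nov 6, 2145 to Oct 3, 2152 is 2523 days.
2523 mod 7 = 3, so they are different weekdays.
(Nov 6, 2145 is a Saturday; Oct 3, 2152 is a Tuesday.)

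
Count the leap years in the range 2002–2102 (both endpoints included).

24

Multiples of 4 in [2002,2102]: 25.
Of those, multiples of 100: 1 (not leap unless ÷400).
Multiples of 400: 0.
Leap years = 25 − 1 + 0 = 24.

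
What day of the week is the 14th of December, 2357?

Saturday

Doomsday rule: the anchor day for the 2300s is Wednesday. For year 57: 57÷12 = 4 r 9, and 9÷4 = 2, so 4+9+2 = 15.
Wednesday + 15 ≡ Thursday — that's 2357's doomsday.
In December the doomsday date is Dec 12.
Dec 14 is 2 days after Dec 12; 2 mod 7 = 2, so Thursday + 2 = Saturday.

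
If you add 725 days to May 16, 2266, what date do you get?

+365 (one year) → May 16, 2267 (360 left).
May has 31 days: +16 → Jun 1, 2267 (344 left).
Jun has 30 days: +30 → Jul 1, 2267 (314 left).
Jul has 31 days: +31 → Aug 1, 2267 (283 left).
Aug has 31 days: +31 → Sep 1, 2267 (252 left).
Sep has 30 days: +30 → Oct 1, 2267 (222 left).
Oct has 31 days: +31 → Nov 1, 2267 (191 left).
Nov has 30 days: +30 → Dec 1, 2267 (161 left).
Dec has 31 days: +31 → Jan 1, 2268 (130 left).
Jan has 31 days: +31 → Feb 1, 2268 (99 left).
Feb has 29 days: +29 → Mar 1, 2268 (70 left).
Mar has 31 days: +31 → Apr 1, 2268 (39 left).
Apr has 30 days: +30 → May 1, 2268 (9 left).
+9 → May 10, 2268.

May 10, 2268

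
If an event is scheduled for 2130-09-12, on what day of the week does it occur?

Tuesday

Doomsday rule: the anchor day for the 2100s is Sunday. For year 30: 30÷12 = 2 r 6, and 6÷4 = 1, so 2+6+1 = 9.
Sunday + 9 ≡ Tuesday — that's 2130's doomsday.
In September the doomsday date is Sep 5.
Sep 12 is 7 days after Sep 5; 7 mod 7 = 0, so Tuesday + 0 = Tuesday.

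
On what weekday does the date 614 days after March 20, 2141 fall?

Mar 20, 2141 is a Monday.
614 mod 7 = 5, so 614 days after a Monday is Monday + 5 = Saturday.

Saturday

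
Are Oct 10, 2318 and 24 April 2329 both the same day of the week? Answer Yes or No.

No

From Oct 10, 2318 to Apr 24, 2329 is 3849 days.
3849 mod 7 = 6, so they are different weekdays.
(Oct 10, 2318 is a Thursday; Apr 24, 2329 is a Wednesday.)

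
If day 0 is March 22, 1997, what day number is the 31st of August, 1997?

162

Mar 22, 1997 → Apr 22, 1997: 31 days (March has 31).
Apr 22, 1997 → May 22, 1997: 30 days (April has 30).
May 22, 1997 → Jun 22, 1997: 31 days (May has 31).
Jun 22, 1997 → Jul 22, 1997: 30 days (June has 30).
Jul 22, 1997 → Aug 22, 1997: 31 days (July has 31).
Aug 22, 1997 → Aug 31, 1997: 9 days.
Total: 162 days.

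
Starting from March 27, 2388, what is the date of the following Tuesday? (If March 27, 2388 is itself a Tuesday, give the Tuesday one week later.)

Mar 27, 2388 is a Sunday.
From Sunday to the next Tuesday is 2 days.
Mar 27, 2388 + 2 = Mar 29, 2388.

March 29, 2388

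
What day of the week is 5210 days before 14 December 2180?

Dec 14, 2180 is a Thursday.
5210 mod 7 = 2, so 5210 days before a Thursday is Thursday − 2 = Tuesday.

Tuesday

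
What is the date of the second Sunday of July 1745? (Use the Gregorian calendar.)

July 1, 1745 is a Thursday.
The first Sunday is therefore July 4 (3 days later).
The second Sunday is 4 + 1×7 = July 11.

July 11, 1745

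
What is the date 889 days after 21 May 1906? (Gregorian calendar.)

+365 (one year) → May 21, 1907 (524 left).
+366 (one year; includes Feb 29, 1908) → May 21, 1908 (158 left).
May has 31 days: +11 → Jun 1, 1908 (147 left).
Jun has 30 days: +30 → Jul 1, 1908 (117 left).
Jul has 31 days: +31 → Aug 1, 1908 (86 left).
Aug has 31 days: +31 → Sep 1, 1908 (55 left).
Sep has 30 days: +30 → Oct 1, 1908 (25 left).
+25 → Oct 26, 1908.

October 26, 1908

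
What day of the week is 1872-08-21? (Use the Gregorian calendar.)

Wednesday

Doomsday rule: the anchor day for the 1800s is Friday. For year 72: 72÷12 = 6 r 0, and 0÷4 = 0, so 6+0+0 = 6.
Friday + 6 ≡ Thursday — that's 1872's doomsday.
In August the doomsday date is Aug 8.
Aug 21 is 13 days after Aug 8; 13 mod 7 = 6, so Thursday + 6 = Wednesday.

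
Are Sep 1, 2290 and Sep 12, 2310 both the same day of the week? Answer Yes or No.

Yes

From Sep 1, 2290 to Sep 12, 2310 is 7315 days.
7315 mod 7 = 0, so they are the same weekday.
(Sep 1, 2290 is a Monday; Sep 12, 2310 is a Monday.)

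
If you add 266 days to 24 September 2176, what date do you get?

June 17, 2177

Sep has 30 days: +7 → Oct 1, 2176 (259 left).
Oct has 31 days: +31 → Nov 1, 2176 (228 left).
Nov has 30 days: +30 → Dec 1, 2176 (198 left).
Dec has 31 days: +31 → Jan 1, 2177 (167 left).
Jan has 31 days: +31 → Feb 1, 2177 (136 left).
Feb has 28 days: +28 → Mar 1, 2177 (108 left).
Mar has 31 days: +31 → Apr 1, 2177 (77 left).
Apr has 30 days: +30 → May 1, 2177 (47 left).
May has 31 days: +31 → Jun 1, 2177 (16 left).
+16 → Jun 17, 2177.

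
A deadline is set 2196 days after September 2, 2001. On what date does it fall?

September 7, 2007

+365 (one year) → Sep 2, 2002 (1831 left).
+365 (one year) → Sep 2, 2003 (1466 left).
+366 (one year; includes Feb 29, 2004) → Sep 2, 2004 (1100 left).
+365 (one year) → Sep 2, 2005 (735 left).
+365 (one year) → Sep 2, 2006 (370 left).
Sep has 30 days: +29 → Oct 1, 2006 (341 left).
Oct has 31 days: +31 → Nov 1, 2006 (310 left).
Nov has 30 days: +30 → Dec 1, 2006 (280 left).
Dec has 31 days: +31 → Jan 1, 2007 (249 left).
Jan has 31 days: +31 → Feb 1, 2007 (218 left).
Feb has 28 days: +28 → Mar 1, 2007 (190 left).
Mar has 31 days: +31 → Apr 1, 2007 (159 left).
Apr has 30 days: +30 → May 1, 2007 (129 left).
May has 31 days: +31 → Jun 1, 2007 (98 left).
Jun has 30 days: +30 → Jul 1, 2007 (68 left).
Jul has 31 days: +31 → Aug 1, 2007 (37 left).
Aug has 31 days: +31 → Sep 1, 2007 (6 left).
+6 → Sep 7, 2007.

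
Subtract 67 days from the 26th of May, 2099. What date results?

March 20, 2099

−26 → Apr 30, 2099 (end of Apr, 30 days; 41 left).
−30 → Mar 31, 2099 (end of Mar, 31 days; 11 left).
−11 → Mar 20, 2099.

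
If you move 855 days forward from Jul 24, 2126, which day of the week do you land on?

Thursday

First find the weekday of Jul 24, 2126. Doomsday rule: the anchor day for the 2100s is Sunday. For year 26: 26÷12 = 2 r 2, and 2÷4 = 0, so 2+2+0 = 4.
Sunday + 4 ≡ Thursday — that's 2126's doomsday.
In July the doomsday date is Jul 11.
Jul 24 is 13 days after Jul 11; 13 mod 7 = 6, so Thursday + 6 = Wednesday.
855 mod 7 = 1, so 855 days after a Wednesday is Wednesday + 1 = Thursday.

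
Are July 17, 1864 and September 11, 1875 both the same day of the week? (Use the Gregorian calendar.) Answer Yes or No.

From Jul 17, 1864 to Sep 11, 1875 is 4073 days.
4073 mod 7 = 6, so they are different weekdays.
(Jul 17, 1864 is a Sunday; Sep 11, 1875 is a Saturday.)

No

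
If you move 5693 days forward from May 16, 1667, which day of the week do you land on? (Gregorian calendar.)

May 16, 1667 is a Monday.
5693 mod 7 = 2, so 5693 days after a Monday is Monday + 2 = Wednesday.

Wednesday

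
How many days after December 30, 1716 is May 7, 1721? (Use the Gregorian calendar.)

Dec 30, 1716 → Dec 30, 1717: 365 days.
Dec 30, 1717 → Dec 30, 1718: 365 days.
Dec 30, 1718 → Dec 30, 1719: 365 days.
Dec 30, 1719 → Dec 30, 1720: 366 days (Feb 29, 1720 is in that span).
Dec 30, 1720 → Jan 30, 1721: 31 days (December has 31).
Jan 30, 1721 → Feb 28, 1721: 29 days (January has 31).
Feb 28, 1721 → Mar 28, 1721: 28 days (February has 28).
Mar 28, 1721 → Apr 28, 1721: 31 days (March has 31).
Apr 28, 1721 → May 7, 1721: 9 days.
Total: 1589 days.

1589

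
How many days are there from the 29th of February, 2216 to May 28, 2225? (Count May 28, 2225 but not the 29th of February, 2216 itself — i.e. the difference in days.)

3376

Feb 29, 2216 → Mar 1, 2217: 366 days.
Mar 1, 2217 → Mar 1, 2218: 365 days.
Mar 1, 2218 → Mar 1, 2219: 365 days.
Mar 1, 2219 → Mar 1, 2220: 366 days (Feb 29, 2220 is in that span).
Mar 1, 2220 → Mar 1, 2221: 365 days.
Mar 1, 2221 → Mar 1, 2222: 365 days.
Mar 1, 2222 → Mar 1, 2223: 365 days.
Mar 1, 2223 → Mar 1, 2224: 366 days (Feb 29, 2224 is in that span).
Mar 1, 2224 → Mar 1, 2225: 365 days.
Mar 1, 2225 → Apr 1, 2225: 31 days (March has 31).
Apr 1, 2225 → May 1, 2225: 30 days (April has 30).
May 1, 2225 → May 28, 2225: 27 days.
Total: 3376 days.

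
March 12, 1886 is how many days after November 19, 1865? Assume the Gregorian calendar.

Nov 19, 1865 → Nov 19, 1866: 365 days.
Nov 19, 1866 → Nov 19, 1867: 365 days.
Nov 19, 1867 → Nov 19, 1868: 366 days (Feb 29, 1868 is in that span).
Nov 19, 1868 → Nov 19, 1869: 365 days.
Nov 19, 1869 → Nov 19, 1870: 365 days.
Nov 19, 1870 → Nov 19, 1871: 365 days.
Nov 19, 1871 → Nov 19, 1872: 366 days (Feb 29, 1872 is in that span).
Nov 19, 1872 → Nov 19, 1873: 365 days.
Nov 19, 1873 → Nov 19, 1874: 365 days.
Nov 19, 1874 → Nov 19, 1875: 365 days.
Nov 19, 1875 → Nov 19, 1876: 366 days (Feb 29, 1876 is in that span).
Nov 19, 1876 → Nov 19, 1877: 365 days.
Nov 19, 1877 → Nov 19, 1878: 365 days.
Nov 19, 1878 → Nov 19, 1879: 365 days.
Nov 19, 1879 → Nov 19, 1880: 366 days (Feb 29, 1880 is in that span).
Nov 19, 1880 → Nov 19, 1881: 365 days.
Nov 19, 1881 → Nov 19, 1882: 365 days.
Nov 19, 1882 → Nov 19, 1883: 365 days.
Nov 19, 1883 → Nov 19, 1884: 366 days (Feb 29, 1884 is in that span).
Nov 19, 1884 → Nov 19, 1885: 365 days.
Nov 19, 1885 → Dec 19, 1885: 30 days (November has 30).
Dec 19, 1885 → Jan 19, 1886: 31 days (December has 31).
Jan 19, 1886 → Feb 19, 1886: 31 days (January has 31).
Feb 19, 1886 → Mar 12, 1886: 21 days.
Total: 7418 days.

7418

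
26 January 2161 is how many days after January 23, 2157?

1464

Jan 23, 2157 → Jan 23, 2158: 365 days.
Jan 23, 2158 → Jan 23, 2159: 365 days.
Jan 23, 2159 → Jan 23, 2160: 365 days.
Jan 23, 2160 → Feb 23, 2160: 31 days (January has 31).
Feb 23, 2160 → Mar 23, 2160: 29 days (February has 29).
Mar 23, 2160 → Apr 23, 2160: 31 days (March has 31).
Apr 23, 2160 → May 23, 2160: 30 days (April has 30).
May 23, 2160 → Jun 23, 2160: 31 days (May has 31).
Jun 23, 2160 → Jul 23, 2160: 30 days (June has 30).
Jul 23, 2160 → Aug 23, 2160: 31 days (July has 31).
Aug 23, 2160 → Sep 23, 2160: 31 days (August has 31).
Sep 23, 2160 → Oct 23, 2160: 30 days (September has 30).
Oct 23, 2160 → Nov 23, 2160: 31 days (October has 31).
Nov 23, 2160 → Dec 23, 2160: 30 days (November has 30).
Dec 23, 2160 → Jan 23, 2161: 31 days (December has 31).
Jan 23, 2161 → Jan 26, 2161: 3 days.
Total: 1464 days.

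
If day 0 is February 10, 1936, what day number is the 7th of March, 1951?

Feb 10, 1936 → Feb 10, 1937: 366 days (Feb 29, 1936 is in that span).
Feb 10, 1937 → Feb 10, 1938: 365 days.
Feb 10, 1938 → Feb 10, 1939: 365 days.
Feb 10, 1939 → Feb 10, 1940: 365 days.
Feb 10, 1940 → Feb 10, 1941: 366 days (Feb 29, 1940 is in that span).
Feb 10, 1941 → Feb 10, 1942: 365 days.
Feb 10, 1942 → Feb 10, 1943: 365 days.
Feb 10, 1943 → Feb 10, 1944: 365 days.
Feb 10, 1944 → Feb 10, 1945: 366 days (Feb 29, 1944 is in that span).
Feb 10, 1945 → Feb 10, 1946: 365 days.
Feb 10, 1946 → Feb 10, 1947: 365 days.
Feb 10, 1947 → Feb 10, 1948: 365 days.
Feb 10, 1948 → Feb 10, 1949: 366 days (Feb 29, 1948 is in that span).
Feb 10, 1949 → Feb 10, 1950: 365 days.
Feb 10, 1950 → Mar 10, 1950: 28 days (February has 28).
Mar 10, 1950 → Apr 10, 1950: 31 days (March has 31).
Apr 10, 1950 → May 10, 1950: 30 days (April has 30).
May 10, 1950 → Jun 10, 1950: 31 days (May has 31).
Jun 10, 1950 → Jul 10, 1950: 30 days (June has 30).
Jul 10, 1950 → Aug 10, 1950: 31 days (July has 31).
Aug 10, 1950 → Sep 10, 1950: 31 days (August has 31).
Sep 10, 1950 → Oct 10, 1950: 30 days (September has 30).
Oct 10, 1950 → Nov 10, 1950: 31 days (October has 31).
Nov 10, 1950 → Dec 10, 1950: 30 days (November has 30).
Dec 10, 1950 → Jan 10, 1951: 31 days (December has 31).
Jan 10, 1951 → Feb 10, 1951: 31 days (January has 31).
Feb 10, 1951 → Mar 7, 1951: 25 days.
Total: 5504 days.

5504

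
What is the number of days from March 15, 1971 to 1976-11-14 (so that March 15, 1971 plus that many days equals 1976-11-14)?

2071

Mar 15, 1971 → Mar 15, 1972: 366 days (Feb 29, 1972 is in that span).
Mar 15, 1972 → Mar 15, 1973: 365 days.
Mar 15, 1973 → Mar 15, 1974: 365 days.
Mar 15, 1974 → Mar 15, 1975: 365 days.
Mar 15, 1975 → Mar 15, 1976: 366 days (Feb 29, 1976 is in that span).
Mar 15, 1976 → Apr 15, 1976: 31 days (March has 31).
Apr 15, 1976 → May 15, 1976: 30 days (April has 30).
May 15, 1976 → Jun 15, 1976: 31 days (May has 31).
Jun 15, 1976 → Jul 15, 1976: 30 days (June has 30).
Jul 15, 1976 → Aug 15, 1976: 31 days (July has 31).
Aug 15, 1976 → Sep 15, 1976: 31 days (August has 31).
Sep 15, 1976 → Oct 15, 1976: 30 days (September has 30).
Oct 15, 1976 → Nov 14, 1976: 30 days.
Total: 2071 days.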